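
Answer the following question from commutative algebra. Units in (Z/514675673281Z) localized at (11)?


Local ring = Z/214358881Z.
phi(214358881) = 11^7*(11-1) = 194871710


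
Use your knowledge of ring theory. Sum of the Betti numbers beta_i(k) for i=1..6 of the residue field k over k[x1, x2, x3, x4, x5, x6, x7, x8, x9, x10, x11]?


Koszul resolution: beta_i(k)=C(n,i), n=11
C(11,1)=11, C(11,2)=55, C(11,3)=165, C(11,4)=330, C(11,5)=462, C(11,6)=462
Sum=1485


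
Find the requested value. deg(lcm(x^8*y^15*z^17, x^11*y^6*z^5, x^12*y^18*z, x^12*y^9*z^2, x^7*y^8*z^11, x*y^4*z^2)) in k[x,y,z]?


lcm = componentwise max:
x: max(8,11,12,12,7,1)=12
y: max(15,6,18,9,8,4)=18
z: max(17,5,1,2,11,2)=17
Total=12+18+17=47


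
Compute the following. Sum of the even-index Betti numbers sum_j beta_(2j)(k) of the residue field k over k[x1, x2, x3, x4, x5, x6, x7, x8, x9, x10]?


Koszul resolution: beta_i(k)=C(n,i), n=10
sum_even C(10,i) = 2^(n-1) = 2^9 = 512


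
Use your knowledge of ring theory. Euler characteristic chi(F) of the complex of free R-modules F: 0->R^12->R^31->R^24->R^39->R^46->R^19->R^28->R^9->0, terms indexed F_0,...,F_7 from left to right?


chi = sum (-1)^i * rank:
(-1)^0*12=12
(-1)^1*31=-31
(-1)^2*24=24
(-1)^3*39=-39
(-1)^4*46=46
(-1)^5*19=-19
(-1)^6*28=28
(-1)^7*9=-9
chi=12


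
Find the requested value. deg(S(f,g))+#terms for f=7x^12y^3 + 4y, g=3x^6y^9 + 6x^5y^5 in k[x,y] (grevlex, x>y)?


LT(f)=7x^12y^3, LT(g)=3x^6y^9
lcm(LM)=x^12y^9
S(f,g) (scaled by 21 to clear denominators) = 3y^6*f - 7x^6*g = -42x^11y^5 + 12y^7
2 terms, deg 16.
16+2=18


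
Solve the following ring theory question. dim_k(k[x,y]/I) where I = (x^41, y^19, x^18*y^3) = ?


k[x,y]/I, I = (x^41, y^19, x^18*y^3)
Rect: 41x19=779. Corner: (41-18)x(19-3)=368.
dim = 779-368 = 411


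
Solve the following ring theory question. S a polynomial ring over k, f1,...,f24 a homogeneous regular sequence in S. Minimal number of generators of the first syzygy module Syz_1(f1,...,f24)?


Regular sequence => Koszul complex is the minimal free resolution.
Syz_1 minimally generated by Koszul relations f_i*e_j - f_j*e_i (i<j): mu(Syz_1) = beta_2 = C(m,2) = m(m-1)/2
m=24
24*23/2 = 276


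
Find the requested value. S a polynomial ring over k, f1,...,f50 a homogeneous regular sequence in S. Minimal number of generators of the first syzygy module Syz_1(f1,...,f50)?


Regular sequence => Koszul complex is the minimal free resolution.
Syz_1 minimally generated by Koszul relations f_i*e_j - f_j*e_i (i<j): mu(Syz_1) = beta_2 = C(m,2) = m(m-1)/2
m=50
50*49/2 = 1225


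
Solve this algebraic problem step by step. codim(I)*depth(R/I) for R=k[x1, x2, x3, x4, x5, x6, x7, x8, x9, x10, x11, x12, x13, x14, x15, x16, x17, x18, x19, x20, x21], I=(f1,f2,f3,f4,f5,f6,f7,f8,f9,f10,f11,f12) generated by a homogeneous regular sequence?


codim=12, depth=dim(R/I)=21-12=9
Product=12*9=108


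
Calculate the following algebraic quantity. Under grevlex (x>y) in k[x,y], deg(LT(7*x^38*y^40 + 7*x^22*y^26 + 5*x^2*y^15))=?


LT: 7*x^38*y^40
deg_x=38, deg_y=40
Total=38+40=78


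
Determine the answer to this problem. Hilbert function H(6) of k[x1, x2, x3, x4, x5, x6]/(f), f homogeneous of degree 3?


C(11,5)-C(8,5)=462-56=406


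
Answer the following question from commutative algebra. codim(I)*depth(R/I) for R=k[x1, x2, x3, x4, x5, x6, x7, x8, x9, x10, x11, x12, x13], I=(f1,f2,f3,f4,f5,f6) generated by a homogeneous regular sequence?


codim=6, depth=dim(R/I)=13-6=7
Product=6*7=42


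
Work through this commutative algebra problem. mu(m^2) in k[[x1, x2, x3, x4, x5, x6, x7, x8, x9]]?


C(n+d-1,d)=C(10,2)=45


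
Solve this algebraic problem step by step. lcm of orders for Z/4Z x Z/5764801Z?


Exponent = lcm of the cyclic orders; pairwise coprime => product.
2^2*7^8=4*5764801=23059204


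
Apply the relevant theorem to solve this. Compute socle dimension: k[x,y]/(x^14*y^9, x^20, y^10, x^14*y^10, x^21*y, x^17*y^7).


Socle = ann(m) = span of standard monomials u with x*u, y*u in I (staircase corners).
Redundant generators: x^21*y, x^14*y^10
Minimal generators: x^20, x^17*y^7, x^14*y^9, y^10
Corners: x^13y^9, x^16y^8, x^19y^6
Socle dim=3


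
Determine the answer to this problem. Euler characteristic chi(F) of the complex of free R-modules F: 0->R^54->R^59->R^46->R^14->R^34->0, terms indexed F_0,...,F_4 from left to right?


chi = sum (-1)^i * rank:
(-1)^0*54=54
(-1)^1*59=-59
(-1)^2*46=46
(-1)^3*14=-14
(-1)^4*34=34
chi=61


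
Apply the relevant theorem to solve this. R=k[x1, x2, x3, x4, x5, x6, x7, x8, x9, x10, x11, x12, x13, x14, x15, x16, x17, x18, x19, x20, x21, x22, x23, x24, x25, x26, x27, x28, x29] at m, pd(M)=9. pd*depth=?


pd+depth=29
depth=29-9=20
pd*depth=9*20=180


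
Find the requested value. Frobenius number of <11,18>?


gcd(11,18)=1 => F=ab-a-b=11*18-11-18=198-29=169


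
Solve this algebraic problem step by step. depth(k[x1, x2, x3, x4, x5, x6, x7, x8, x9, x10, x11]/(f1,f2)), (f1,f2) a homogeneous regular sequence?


depth(R)=11
depth(R/I)=11-2=9


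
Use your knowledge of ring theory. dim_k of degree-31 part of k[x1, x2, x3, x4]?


C(d+n-1,n-1)=C(34,3)=5984


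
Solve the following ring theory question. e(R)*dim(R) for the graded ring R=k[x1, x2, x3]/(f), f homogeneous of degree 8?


e(R)=deg(f)=8, dim(R)=3-1=2
e*dim=8*2=16


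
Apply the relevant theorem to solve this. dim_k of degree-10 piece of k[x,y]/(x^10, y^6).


k[x,y], I = (x^10, y^6), d = 10
Need i < 10 and d-i < 6.
Range: 5 <= i <= 9.
H(10) = 5


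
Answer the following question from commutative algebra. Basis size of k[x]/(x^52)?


Basis: 1,x,...,x^51
dim=52


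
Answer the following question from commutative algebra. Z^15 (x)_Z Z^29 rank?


rank(M(x)N) = rank(M)*rank(N)
15*29 = 435


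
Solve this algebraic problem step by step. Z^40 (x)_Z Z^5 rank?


rank(M(x)N) = rank(M)*rank(N)
40*5 = 200


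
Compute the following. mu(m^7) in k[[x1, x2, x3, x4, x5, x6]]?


C(n+d-1,d)=C(12,7)=792


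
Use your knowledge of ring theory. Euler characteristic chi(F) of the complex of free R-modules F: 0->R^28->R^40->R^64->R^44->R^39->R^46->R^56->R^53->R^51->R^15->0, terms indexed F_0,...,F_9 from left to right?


chi = sum (-1)^i * rank:
(-1)^0*28=28
(-1)^1*40=-40
(-1)^2*64=64
(-1)^3*44=-44
(-1)^4*39=39
(-1)^5*46=-46
(-1)^6*56=56
(-1)^7*53=-53
(-1)^8*51=51
(-1)^9*15=-15
chi=40


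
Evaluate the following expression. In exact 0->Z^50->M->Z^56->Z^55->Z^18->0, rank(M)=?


Alt sum=0:
(-1)^0*50 + (-1)^1*? + (-1)^2*56 + (-1)^3*55 + (-1)^4*18=0
rank(M)=69


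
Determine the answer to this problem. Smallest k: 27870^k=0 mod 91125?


27870^k mod 91125:
k=1: 27870
k=2: 78525
k=3: 33750
k=4: 20250
k=5: 30375
k=6: 0
First zero at k = 6


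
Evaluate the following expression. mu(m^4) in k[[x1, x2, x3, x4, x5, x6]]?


C(n+d-1,d)=C(9,4)=126


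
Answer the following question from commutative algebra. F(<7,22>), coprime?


gcd(7,22)=1 => F=ab-a-b=7*22-7-22=154-29=125


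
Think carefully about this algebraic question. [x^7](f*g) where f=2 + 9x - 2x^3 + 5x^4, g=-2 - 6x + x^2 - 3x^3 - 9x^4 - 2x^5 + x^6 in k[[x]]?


[x^7] = sum a_i*b_j, i+j=7
  9*1=9
  -2*-9=18
  5*-3=-15
Sum=12


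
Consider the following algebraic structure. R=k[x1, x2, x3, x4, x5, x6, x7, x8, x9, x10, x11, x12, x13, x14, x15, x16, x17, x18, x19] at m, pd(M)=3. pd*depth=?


pd+depth=19
depth=19-3=16
pd*depth=3*16=48


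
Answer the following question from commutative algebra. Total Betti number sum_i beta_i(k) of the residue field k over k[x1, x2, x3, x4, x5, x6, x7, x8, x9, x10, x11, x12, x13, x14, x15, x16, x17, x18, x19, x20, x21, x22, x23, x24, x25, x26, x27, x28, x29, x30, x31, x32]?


Koszul resolution: beta_i(k)=C(n,i), n=32
sum_i C(32,i) = 2^32 = 4294967296


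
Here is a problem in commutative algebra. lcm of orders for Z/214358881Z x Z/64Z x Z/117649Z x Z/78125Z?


Exponent = lcm of the cyclic orders; pairwise coprime => product.
11^8*2^6*7^6*5^7=214358881*64*117649*78125=126095539953845000000


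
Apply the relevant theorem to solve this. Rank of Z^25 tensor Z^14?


rank(M(x)N) = rank(M)*rank(N)
25*14 = 350


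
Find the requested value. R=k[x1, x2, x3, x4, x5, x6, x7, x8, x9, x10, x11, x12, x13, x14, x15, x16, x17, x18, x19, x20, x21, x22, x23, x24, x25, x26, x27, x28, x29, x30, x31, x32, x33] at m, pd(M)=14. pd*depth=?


pd+depth=33
depth=33-14=19
pd*depth=14*19=266


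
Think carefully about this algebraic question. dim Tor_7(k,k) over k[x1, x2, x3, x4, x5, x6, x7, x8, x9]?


Koszul: C(n,i)=C(9,7)=36


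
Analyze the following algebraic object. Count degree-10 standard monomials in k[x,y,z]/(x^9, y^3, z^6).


Need i<9, j<3, k<6 with i+j+k=10.
For each i, j ranges over max(0,10-i-5)..min(2,10-i):
  i=0: j in [5,2] -> 0
  i=1: j in [4,2] -> 0
  i=2: j in [3,2] -> 0
  i=3: j in [2,2] -> 1
  i=4: j in [1,2] -> 2
  i=5: j in [0,2] -> 3
  i=6: j in [0,2] -> 3
  i=7: j in [0,2] -> 3
  i=8: j in [0,2] -> 3
H(10) = 0+0+0+1+2+3+3+3+3 = 15


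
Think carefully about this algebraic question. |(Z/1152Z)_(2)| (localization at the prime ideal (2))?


2-primary part: 1152=2^7*9
Size=2^7=128


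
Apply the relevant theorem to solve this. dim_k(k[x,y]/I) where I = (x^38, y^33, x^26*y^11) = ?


k[x,y]/I, I = (x^38, y^33, x^26*y^11)
Rect: 38x33=1254. Corner: (38-26)x(33-11)=264.
dim = 1254-264 = 990


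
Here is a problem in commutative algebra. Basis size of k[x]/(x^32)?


Basis: 1,x,...,x^31
dim=32


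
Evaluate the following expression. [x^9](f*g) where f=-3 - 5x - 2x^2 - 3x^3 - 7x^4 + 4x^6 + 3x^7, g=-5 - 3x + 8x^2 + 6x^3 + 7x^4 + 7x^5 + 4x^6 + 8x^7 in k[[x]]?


[x^9] = sum a_i*b_j, i+j=9
  -2*8=-16
  -3*4=-12
  -7*7=-49
  4*6=24
  3*8=24
Sum=-29


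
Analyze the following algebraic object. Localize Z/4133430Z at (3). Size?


3-primary part: 4133430=3^10*70
Size=3^10=59049


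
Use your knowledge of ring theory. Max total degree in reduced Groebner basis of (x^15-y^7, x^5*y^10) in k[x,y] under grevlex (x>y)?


LT(f1)=x^15, LT(f2)=x^5y^10, lcm=x^15y^10
S(f1,f2) = y^10*f1 - x^10*f2 = -y^17
Reduced GB = {f1, f2, y^17}; degrees 15, 15, 17
Max = 17


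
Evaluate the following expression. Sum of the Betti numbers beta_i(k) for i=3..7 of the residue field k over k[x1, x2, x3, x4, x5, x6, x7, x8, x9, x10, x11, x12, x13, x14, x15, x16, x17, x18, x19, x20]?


Koszul resolution: beta_i(k)=C(n,i), n=20
C(20,3)=1140, C(20,4)=4845, C(20,5)=15504, C(20,6)=38760, C(20,7)=77520
Sum=137769


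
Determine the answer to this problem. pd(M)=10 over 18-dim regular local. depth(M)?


pd+depth=depth(R)=18
depth=18-10=8


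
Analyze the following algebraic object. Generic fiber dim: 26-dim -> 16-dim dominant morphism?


dim(fiber)=dim(X)-dim(Y)=26-16=10


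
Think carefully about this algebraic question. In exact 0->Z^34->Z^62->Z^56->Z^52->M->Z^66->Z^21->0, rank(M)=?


Alt sum=0:
(-1)^0*34 + (-1)^1*62 + (-1)^2*56 + (-1)^3*52 + (-1)^4*? + (-1)^5*66 + (-1)^6*21=0
rank(M)=69


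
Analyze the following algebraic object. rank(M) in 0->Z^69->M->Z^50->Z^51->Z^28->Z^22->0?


Alt sum=0:
(-1)^0*69 + (-1)^1*? + (-1)^2*50 + (-1)^3*51 + (-1)^4*28 + (-1)^5*22=0
rank(M)=74


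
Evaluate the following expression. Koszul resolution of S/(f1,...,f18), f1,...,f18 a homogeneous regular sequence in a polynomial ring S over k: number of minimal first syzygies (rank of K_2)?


Regular sequence => Koszul complex is the minimal free resolution.
Syz_1 minimally generated by Koszul relations f_i*e_j - f_j*e_i (i<j): mu(Syz_1) = beta_2 = C(m,2) = m(m-1)/2
m=18
18*17/2 = 153


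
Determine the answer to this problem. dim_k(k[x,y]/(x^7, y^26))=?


Basis: x^i*y^j, i<7, j<26
7*26=182


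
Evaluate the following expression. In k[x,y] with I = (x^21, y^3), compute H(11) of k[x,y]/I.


k[x,y], I = (x^21, y^3), d = 11
Need i < 21 and d-i < 3.
Range: 9 <= i <= 11.
H(11) = 3


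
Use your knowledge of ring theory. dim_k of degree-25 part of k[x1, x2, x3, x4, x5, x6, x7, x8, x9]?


C(d+n-1,n-1)=C(33,8)=13884156


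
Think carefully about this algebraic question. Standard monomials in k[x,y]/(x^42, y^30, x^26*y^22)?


k[x,y]/I, I = (x^42, y^30, x^26*y^22)
Rect: 42x30=1260. Corner: (42-26)x(30-22)=128.
dim = 1260-128 = 1132


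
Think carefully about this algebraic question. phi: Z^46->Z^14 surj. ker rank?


rank(ker) = 46-14 = 32


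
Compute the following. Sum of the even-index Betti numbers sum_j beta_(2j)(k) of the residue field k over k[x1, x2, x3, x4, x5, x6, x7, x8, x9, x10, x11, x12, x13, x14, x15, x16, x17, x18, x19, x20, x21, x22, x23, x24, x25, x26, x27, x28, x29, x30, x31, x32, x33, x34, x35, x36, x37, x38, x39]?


Koszul resolution: beta_i(k)=C(n,i), n=39
sum_even C(39,i) = 2^(n-1) = 2^38 = 274877906944


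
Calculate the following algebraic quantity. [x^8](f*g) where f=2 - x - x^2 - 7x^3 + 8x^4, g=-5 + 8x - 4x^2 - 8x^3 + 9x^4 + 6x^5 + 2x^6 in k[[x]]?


[x^8] = sum a_i*b_j, i+j=8
  -1*2=-2
  -7*6=-42
  8*9=72
Sum=28


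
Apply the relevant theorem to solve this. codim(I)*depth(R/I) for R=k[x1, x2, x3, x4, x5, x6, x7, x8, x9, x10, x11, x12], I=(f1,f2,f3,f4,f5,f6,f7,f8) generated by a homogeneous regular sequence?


codim=8, depth=dim(R/I)=12-8=4
Product=8*4=32


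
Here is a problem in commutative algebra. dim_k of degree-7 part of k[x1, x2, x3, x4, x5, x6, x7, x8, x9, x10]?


C(d+n-1,n-1)=C(16,9)=11440


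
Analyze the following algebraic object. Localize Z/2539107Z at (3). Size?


3-primary part: 2539107=3^10*43
Size=3^10=59049


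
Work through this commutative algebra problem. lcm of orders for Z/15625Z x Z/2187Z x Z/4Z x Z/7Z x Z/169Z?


Exponent = lcm of the cyclic orders; pairwise coprime => product.
5^6*3^7*2^2*7^1*13^2=15625*2187*4*7*169=161701312500


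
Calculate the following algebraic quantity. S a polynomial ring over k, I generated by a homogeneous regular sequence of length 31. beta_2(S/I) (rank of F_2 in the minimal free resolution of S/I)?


Regular sequence => Koszul complex is the minimal free resolution.
Syz_1 minimally generated by Koszul relations f_i*e_j - f_j*e_i (i<j): mu(Syz_1) = beta_2 = C(m,2) = m(m-1)/2
m=31
31*30/2 = 465


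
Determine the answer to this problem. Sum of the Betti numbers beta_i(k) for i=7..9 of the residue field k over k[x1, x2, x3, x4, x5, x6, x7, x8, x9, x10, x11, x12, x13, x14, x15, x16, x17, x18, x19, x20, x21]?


Koszul resolution: beta_i(k)=C(n,i), n=21
C(21,7)=116280, C(21,8)=203490, C(21,9)=293930
Sum=613700


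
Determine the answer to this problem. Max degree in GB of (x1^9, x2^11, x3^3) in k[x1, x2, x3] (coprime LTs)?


Pure powers, coprime LTs => already GB.
Degrees: 9, 11, 3
Max=11


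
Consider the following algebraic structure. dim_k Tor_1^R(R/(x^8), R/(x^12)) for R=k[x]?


Tor_1(R/I,R/J)=(I cap J)/IJ=(x^12)/(x^20)
dim=20-12=min(8,12)=8


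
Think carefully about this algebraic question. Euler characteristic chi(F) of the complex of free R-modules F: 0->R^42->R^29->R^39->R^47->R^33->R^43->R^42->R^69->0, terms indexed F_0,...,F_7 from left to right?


chi = sum (-1)^i * rank:
(-1)^0*42=42
(-1)^1*29=-29
(-1)^2*39=39
(-1)^3*47=-47
(-1)^4*33=33
(-1)^5*43=-43
(-1)^6*42=42
(-1)^7*69=-69
chi=-32


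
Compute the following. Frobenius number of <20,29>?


gcd(20,29)=1 => F=ab-a-b=20*29-20-29=580-49=531


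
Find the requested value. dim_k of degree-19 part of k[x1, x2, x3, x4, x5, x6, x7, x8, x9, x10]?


C(d+n-1,n-1)=C(28,9)=6906900


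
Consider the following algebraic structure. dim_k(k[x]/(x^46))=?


Basis: 1,x,...,x^45
dim=46


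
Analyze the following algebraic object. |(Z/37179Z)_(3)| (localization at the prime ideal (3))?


3-primary part: 37179=3^7*17
Size=3^7=2187


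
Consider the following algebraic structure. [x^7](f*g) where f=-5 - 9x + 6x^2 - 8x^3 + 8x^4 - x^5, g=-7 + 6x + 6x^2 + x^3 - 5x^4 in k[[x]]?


[x^7] = sum a_i*b_j, i+j=7
  -8*-5=40
  8*1=8
  -1*6=-6
Sum=42


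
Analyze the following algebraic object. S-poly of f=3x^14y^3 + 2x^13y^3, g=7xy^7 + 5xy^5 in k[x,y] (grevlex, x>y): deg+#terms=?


LT(f)=3x^14y^3, LT(g)=7xy^7
lcm(LM)=x^14y^7
S(f,g) (scaled by 21 to clear denominators) = 7y^4*f - 3x^13*g = 14x^13y^7 - 15x^14y^5
2 terms, deg 20.
20+2=22


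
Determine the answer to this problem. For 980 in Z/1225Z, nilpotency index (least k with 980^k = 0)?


980^k mod 1225:
k=1: 980
k=2: 0
First zero at k = 2


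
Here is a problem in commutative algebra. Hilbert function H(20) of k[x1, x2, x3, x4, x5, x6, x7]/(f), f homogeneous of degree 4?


C(26,6)-C(22,6)=230230-74613=155617


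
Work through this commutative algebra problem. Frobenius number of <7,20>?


gcd(7,20)=1 => F=ab-a-b=7*20-7-20=140-27=113


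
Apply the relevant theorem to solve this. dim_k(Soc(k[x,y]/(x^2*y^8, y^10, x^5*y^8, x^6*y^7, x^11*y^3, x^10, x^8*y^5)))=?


Socle = ann(m) = span of standard monomials u with x*u, y*u in I (staircase corners).
Redundant generators: x^11*y^3, x^5*y^8
Minimal generators: x^10, x^8*y^5, x^6*y^7, x^2*y^8, y^10
Corners: xy^9, x^5y^7, x^7y^6, x^9y^4
Socle dim=4


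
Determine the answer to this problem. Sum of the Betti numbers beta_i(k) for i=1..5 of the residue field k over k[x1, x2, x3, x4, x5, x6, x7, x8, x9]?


Koszul resolution: beta_i(k)=C(n,i), n=9
C(9,1)=9, C(9,2)=36, C(9,3)=84, C(9,4)=126, C(9,5)=126
Sum=381


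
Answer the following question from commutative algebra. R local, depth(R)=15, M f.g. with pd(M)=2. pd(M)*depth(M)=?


pd+depth=15
depth=15-2=13
pd*depth=2*13=26


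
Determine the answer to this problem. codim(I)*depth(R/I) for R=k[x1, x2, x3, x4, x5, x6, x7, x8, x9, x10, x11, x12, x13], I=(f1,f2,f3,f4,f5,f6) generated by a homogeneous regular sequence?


codim=6, depth=dim(R/I)=13-6=7
Product=6*7=42


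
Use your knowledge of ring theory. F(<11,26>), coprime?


gcd(11,26)=1 => F=ab-a-b=11*26-11-26=286-37=249


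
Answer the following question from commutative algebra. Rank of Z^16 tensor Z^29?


rank(M(x)N) = rank(M)*rank(N)
16*29 = 464


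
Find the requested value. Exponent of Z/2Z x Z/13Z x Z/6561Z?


Exponent = lcm of the cyclic orders; pairwise coprime => product.
2^1*13^1*3^8=2*13*6561=170586


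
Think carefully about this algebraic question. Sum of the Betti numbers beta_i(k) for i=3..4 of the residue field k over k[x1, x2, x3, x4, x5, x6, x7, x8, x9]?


Koszul resolution: beta_i(k)=C(n,i), n=9
C(9,3)=84, C(9,4)=126
Sum=210


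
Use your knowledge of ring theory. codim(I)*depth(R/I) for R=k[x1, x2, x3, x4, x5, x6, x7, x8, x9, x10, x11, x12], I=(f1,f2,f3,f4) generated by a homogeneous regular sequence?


codim=4, depth=dim(R/I)=12-4=8
Product=4*8=32


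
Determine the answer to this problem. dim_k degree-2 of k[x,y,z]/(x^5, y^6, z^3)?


Need i<5, j<6, k<3 with i+j+k=2.
For each i, j ranges over max(0,2-i-2)..min(5,2-i):
  i=0: j in [0,2] -> 3
  i=1: j in [0,1] -> 2
  i=2: j in [0,0] -> 1
H(2) = 3+2+1 = 6


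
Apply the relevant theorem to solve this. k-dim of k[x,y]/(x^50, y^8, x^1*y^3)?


k[x,y]/I, I = (x^50, y^8, x^1*y^3)
Rect: 50x8=400. Corner: (50-1)x(8-3)=245.
dim = 400-245 = 155


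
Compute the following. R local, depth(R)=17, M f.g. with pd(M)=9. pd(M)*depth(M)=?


pd+depth=17
depth=17-9=8
pd*depth=9*8=72


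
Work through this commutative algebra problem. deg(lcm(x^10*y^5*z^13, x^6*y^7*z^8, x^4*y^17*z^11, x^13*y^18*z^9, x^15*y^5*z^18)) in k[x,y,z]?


lcm = componentwise max:
x: max(10,6,4,13,15)=15
y: max(5,7,17,18,5)=18
z: max(13,8,11,9,18)=18
Total=15+18+18=51


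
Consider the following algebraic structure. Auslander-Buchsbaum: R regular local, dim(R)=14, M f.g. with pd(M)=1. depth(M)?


pd+depth=depth(R)=14
depth=14-1=13


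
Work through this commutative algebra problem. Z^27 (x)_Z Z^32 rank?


rank(M(x)N) = rank(M)*rank(N)
27*32 = 864


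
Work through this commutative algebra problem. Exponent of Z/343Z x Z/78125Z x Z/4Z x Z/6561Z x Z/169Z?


Exponent = lcm of the cyclic orders; pairwise coprime => product.
7^3*5^7*2^2*3^8*13^2=343*78125*4*6561*169=118850464687500


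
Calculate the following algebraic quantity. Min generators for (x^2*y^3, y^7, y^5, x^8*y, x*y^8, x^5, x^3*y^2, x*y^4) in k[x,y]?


Remove redundant (divisible by others).
x^8*y redundant.
x*y^8 redundant.
y^7 redundant.
Min: x^5, x^3*y^2, x^2*y^3, x*y^4, y^5
Count=5


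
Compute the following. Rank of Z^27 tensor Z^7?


rank(M(x)N) = rank(M)*rank(N)
27*7 = 189


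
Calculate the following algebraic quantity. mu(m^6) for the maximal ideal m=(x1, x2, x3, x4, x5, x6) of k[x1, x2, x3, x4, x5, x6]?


Graded Nakayama: mu(m^d) = dim_k (m^d/m^(d+1)) = #degree-6 monomials in 6 vars
C(n+d-1,d)=C(11,6)=462


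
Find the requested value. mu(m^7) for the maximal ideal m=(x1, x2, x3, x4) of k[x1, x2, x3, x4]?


Graded Nakayama: mu(m^d) = dim_k (m^d/m^(d+1)) = #degree-7 monomials in 4 vars
C(n+d-1,d)=C(10,7)=120


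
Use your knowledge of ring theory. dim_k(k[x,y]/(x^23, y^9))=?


Basis: x^i*y^j, i<23, j<9
23*9=207


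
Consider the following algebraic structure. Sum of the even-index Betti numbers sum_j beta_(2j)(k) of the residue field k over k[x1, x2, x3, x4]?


Koszul resolution: beta_i(k)=C(n,i), n=4
sum_even C(4,i) = 2^(n-1) = 2^3 = 8


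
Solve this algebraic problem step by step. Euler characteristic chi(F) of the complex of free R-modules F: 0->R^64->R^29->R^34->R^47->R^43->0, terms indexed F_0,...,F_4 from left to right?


chi = sum (-1)^i * rank:
(-1)^0*64=64
(-1)^1*29=-29
(-1)^2*34=34
(-1)^3*47=-47
(-1)^4*43=43
chi=65


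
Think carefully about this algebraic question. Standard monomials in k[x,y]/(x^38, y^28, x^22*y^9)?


k[x,y]/I, I = (x^38, y^28, x^22*y^9)
Rect: 38x28=1064. Corner: (38-22)x(28-9)=304.
dim = 1064-304 = 760


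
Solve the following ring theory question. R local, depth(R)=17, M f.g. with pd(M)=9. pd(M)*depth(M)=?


pd+depth=17
depth=17-9=8
pd*depth=9*8=72


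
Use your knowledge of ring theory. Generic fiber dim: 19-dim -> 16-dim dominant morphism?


dim(fiber)=dim(X)-dim(Y)=19-16=3


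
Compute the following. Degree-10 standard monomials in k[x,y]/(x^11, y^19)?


k[x,y], I = (x^11, y^19), d = 10
Need i < 11 and d-i < 19.
Range: 0 <= i <= 10.
H(10) = 11


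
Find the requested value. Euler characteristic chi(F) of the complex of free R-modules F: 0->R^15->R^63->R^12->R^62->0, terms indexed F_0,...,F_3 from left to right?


chi = sum (-1)^i * rank:
(-1)^0*15=15
(-1)^1*63=-63
(-1)^2*12=12
(-1)^3*62=-62
chi=-98


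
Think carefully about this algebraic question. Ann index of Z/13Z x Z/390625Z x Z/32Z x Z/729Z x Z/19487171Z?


Exponent = lcm of the cyclic orders; pairwise coprime => product.
13^1*5^8*2^5*3^6*11^7=13*390625*32*729*19487171=2308498994587500000


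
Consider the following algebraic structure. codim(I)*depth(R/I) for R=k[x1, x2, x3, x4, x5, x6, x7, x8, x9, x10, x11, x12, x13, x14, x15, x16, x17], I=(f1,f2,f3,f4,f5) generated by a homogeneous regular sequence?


codim=5, depth=dim(R/I)=17-5=12
Product=5*12=60


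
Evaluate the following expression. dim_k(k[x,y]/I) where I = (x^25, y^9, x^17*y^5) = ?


k[x,y]/I, I = (x^25, y^9, x^17*y^5)
Rect: 25x9=225. Corner: (25-17)x(9-5)=32.
dim = 225-32 = 193


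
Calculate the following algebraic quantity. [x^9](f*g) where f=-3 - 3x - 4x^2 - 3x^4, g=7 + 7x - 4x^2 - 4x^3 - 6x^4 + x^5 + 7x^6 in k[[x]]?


[x^9] = sum a_i*b_j, i+j=9
  -3*1=-3
Sum=-3


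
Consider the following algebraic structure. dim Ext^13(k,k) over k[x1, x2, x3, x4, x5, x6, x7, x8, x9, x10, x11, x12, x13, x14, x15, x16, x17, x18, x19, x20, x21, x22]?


C(n,i)=C(22,13)=497420


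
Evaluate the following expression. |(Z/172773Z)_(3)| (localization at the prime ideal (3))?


3-primary part: 172773=3^7*79
Size=3^7=2187


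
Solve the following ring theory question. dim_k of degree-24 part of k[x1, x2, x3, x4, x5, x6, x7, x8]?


C(d+n-1,n-1)=C(31,7)=2629575


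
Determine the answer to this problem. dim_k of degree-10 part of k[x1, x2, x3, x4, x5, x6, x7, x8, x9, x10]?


C(d+n-1,n-1)=C(19,9)=92378


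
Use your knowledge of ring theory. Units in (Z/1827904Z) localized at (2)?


Local ring = Z/64Z.
phi(64) = 2^5*(2-1) = 32


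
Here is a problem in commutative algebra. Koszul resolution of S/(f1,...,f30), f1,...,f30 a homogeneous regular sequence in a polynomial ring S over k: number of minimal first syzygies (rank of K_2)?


Regular sequence => Koszul complex is the minimal free resolution.
Syz_1 minimally generated by Koszul relations f_i*e_j - f_j*e_i (i<j): mu(Syz_1) = beta_2 = C(m,2) = m(m-1)/2
m=30
30*29/2 = 435


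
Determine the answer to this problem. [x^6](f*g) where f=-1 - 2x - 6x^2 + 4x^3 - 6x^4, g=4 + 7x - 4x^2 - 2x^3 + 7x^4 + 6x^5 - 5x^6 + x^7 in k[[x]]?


[x^6] = sum a_i*b_j, i+j=6
  -1*-5=5
  -2*6=-12
  -6*7=-42
  4*-2=-8
  -6*-4=24
Sum=-33


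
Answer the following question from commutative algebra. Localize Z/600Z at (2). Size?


2-primary part: 600=2^3*75
Size=2^3=8


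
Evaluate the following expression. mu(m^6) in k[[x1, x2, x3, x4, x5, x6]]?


C(n+d-1,d)=C(11,6)=462


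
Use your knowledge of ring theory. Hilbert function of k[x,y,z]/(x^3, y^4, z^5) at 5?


Need i<3, j<4, k<5 with i+j+k=5.
For each i, j ranges over max(0,5-i-4)..min(3,5-i):
  i=0: j in [1,3] -> 3
  i=1: j in [0,3] -> 4
  i=2: j in [0,3] -> 4
H(5) = 3+4+4 = 11


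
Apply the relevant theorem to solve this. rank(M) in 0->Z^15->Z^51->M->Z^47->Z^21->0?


Alt sum=0:
(-1)^0*15 + (-1)^1*51 + (-1)^2*? + (-1)^3*47 + (-1)^4*21=0
rank(M)=62


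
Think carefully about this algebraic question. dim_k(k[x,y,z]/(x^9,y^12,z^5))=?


Basis: x^iy^jz^k, i<9,j<12,k<5
9*12*5=540


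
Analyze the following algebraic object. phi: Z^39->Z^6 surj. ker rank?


rank(ker) = 39-6 = 33


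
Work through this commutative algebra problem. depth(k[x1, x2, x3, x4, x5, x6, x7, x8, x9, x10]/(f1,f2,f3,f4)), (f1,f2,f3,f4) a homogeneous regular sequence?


depth(R)=10
depth(R/I)=10-4=6


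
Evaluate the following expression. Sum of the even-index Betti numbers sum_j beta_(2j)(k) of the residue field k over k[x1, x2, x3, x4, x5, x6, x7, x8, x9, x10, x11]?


Koszul resolution: beta_i(k)=C(n,i), n=11
sum_even C(11,i) = 2^(n-1) = 2^10 = 1024


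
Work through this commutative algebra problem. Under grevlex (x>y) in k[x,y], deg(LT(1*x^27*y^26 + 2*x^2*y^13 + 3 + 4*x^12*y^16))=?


LT: 1*x^27*y^26
deg_x=27, deg_y=26
Total=27+26=53


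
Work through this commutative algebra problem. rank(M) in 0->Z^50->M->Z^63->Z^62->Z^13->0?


Alt sum=0:
(-1)^0*50 + (-1)^1*? + (-1)^2*63 + (-1)^3*62 + (-1)^4*13=0
rank(M)=64


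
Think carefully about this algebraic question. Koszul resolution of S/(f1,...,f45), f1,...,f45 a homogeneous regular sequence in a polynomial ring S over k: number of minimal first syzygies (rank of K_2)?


Regular sequence => Koszul complex is the minimal free resolution.
Syz_1 minimally generated by Koszul relations f_i*e_j - f_j*e_i (i<j): mu(Syz_1) = beta_2 = C(m,2) = m(m-1)/2
m=45
45*44/2 = 990


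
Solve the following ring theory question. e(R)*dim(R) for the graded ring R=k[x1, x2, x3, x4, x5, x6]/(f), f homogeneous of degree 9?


e(R)=deg(f)=9, dim(R)=6-1=5
e*dim=9*5=45


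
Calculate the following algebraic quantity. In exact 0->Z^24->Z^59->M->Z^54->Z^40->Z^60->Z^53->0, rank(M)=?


Alt sum=0:
(-1)^0*24 + (-1)^1*59 + (-1)^2*? + (-1)^3*54 + (-1)^4*40 + (-1)^5*60 + (-1)^6*53=0
rank(M)=56


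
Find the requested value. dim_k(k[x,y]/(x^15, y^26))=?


Basis: x^i*y^j, i<15, j<26
15*26=390


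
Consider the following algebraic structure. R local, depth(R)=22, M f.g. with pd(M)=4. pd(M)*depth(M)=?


pd+depth=22
depth=22-4=18
pd*depth=4*18=72


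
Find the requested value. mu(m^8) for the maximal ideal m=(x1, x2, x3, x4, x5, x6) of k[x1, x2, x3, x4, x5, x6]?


Graded Nakayama: mu(m^d) = dim_k (m^d/m^(d+1)) = #degree-8 monomials in 6 vars
C(n+d-1,d)=C(13,8)=1287


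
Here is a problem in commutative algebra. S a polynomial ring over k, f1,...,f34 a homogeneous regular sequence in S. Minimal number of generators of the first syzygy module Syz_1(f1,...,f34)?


Regular sequence => Koszul complex is the minimal free resolution.
Syz_1 minimally generated by Koszul relations f_i*e_j - f_j*e_i (i<j): mu(Syz_1) = beta_2 = C(m,2) = m(m-1)/2
m=34
34*33/2 = 561


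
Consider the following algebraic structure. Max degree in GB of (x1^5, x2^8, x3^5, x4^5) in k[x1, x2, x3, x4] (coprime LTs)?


Pure powers, coprime LTs => already GB.
Degrees: 5, 8, 5, 5
Max=8


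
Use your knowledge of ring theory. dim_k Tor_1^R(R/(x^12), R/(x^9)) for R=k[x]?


Tor_1(R/I,R/J)=(I cap J)/IJ=(x^12)/(x^21)
dim=21-12=min(12,9)=9


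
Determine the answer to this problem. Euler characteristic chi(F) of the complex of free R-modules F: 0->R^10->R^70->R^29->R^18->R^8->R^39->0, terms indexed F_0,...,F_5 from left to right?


chi = sum (-1)^i * rank:
(-1)^0*10=10
(-1)^1*70=-70
(-1)^2*29=29
(-1)^3*18=-18
(-1)^4*8=8
(-1)^5*39=-39
chi=-80


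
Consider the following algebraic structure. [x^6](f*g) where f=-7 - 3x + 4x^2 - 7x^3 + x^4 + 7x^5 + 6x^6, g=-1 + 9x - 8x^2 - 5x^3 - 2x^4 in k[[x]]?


[x^6] = sum a_i*b_j, i+j=6
  4*-2=-8
  -7*-5=35
  1*-8=-8
  7*9=63
  6*-1=-6
Sum=76


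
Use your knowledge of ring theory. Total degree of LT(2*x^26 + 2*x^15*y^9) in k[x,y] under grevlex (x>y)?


LT: 2*x^26
deg_x=26, deg_y=0
Total=26+0=26


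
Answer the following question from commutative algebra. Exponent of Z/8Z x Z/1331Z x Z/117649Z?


Exponent = lcm of the cyclic orders; pairwise coprime => product.
2^3*11^3*7^6=8*1331*117649=1252726552


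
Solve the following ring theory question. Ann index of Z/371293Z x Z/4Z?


Exponent = lcm of the cyclic orders; pairwise coprime => product.
13^5*2^2=371293*4=1485172


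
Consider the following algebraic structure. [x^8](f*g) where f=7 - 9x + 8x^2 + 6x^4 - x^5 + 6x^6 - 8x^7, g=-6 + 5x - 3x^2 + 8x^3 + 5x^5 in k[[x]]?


[x^8] = sum a_i*b_j, i+j=8
  -1*8=-8
  6*-3=-18
  -8*5=-40
Sum=-66


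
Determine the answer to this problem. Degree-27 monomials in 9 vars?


C(d+n-1,n-1)=C(35,8)=23535820


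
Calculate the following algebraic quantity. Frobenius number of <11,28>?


gcd(11,28)=1 => F=ab-a-b=11*28-11-28=308-39=269


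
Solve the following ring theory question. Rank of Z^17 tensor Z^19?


rank(M(x)N) = rank(M)*rank(N)
17*19 = 323


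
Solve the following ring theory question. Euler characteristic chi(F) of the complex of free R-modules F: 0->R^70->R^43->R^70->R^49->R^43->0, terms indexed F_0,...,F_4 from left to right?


chi = sum (-1)^i * rank:
(-1)^0*70=70
(-1)^1*43=-43
(-1)^2*70=70
(-1)^3*49=-49
(-1)^4*43=43
chi=91


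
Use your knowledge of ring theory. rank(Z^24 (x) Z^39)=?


rank(M(x)N) = rank(M)*rank(N)
24*39 = 936


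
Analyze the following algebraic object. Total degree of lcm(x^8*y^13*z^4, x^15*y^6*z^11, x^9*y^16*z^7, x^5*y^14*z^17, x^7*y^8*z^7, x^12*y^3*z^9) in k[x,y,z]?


lcm = componentwise max:
x: max(8,15,9,5,7,12)=15
y: max(13,6,16,14,8,3)=16
z: max(4,11,7,17,7,9)=17
Total=15+16+17=48


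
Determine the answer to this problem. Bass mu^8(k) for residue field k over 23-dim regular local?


C(n,i)=C(23,8)=490314


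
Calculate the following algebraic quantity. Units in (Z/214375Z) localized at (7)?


Local ring = Z/343Z.
phi(343) = 7^2*(7-1) = 294


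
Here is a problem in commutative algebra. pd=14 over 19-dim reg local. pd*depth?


pd+depth=19
depth=19-14=5
pd*depth=14*5=70


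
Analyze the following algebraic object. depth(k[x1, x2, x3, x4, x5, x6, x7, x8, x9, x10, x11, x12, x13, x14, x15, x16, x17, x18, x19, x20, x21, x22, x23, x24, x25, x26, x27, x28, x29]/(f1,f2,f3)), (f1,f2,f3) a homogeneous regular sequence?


depth(R)=29
depth(R/I)=29-3=26


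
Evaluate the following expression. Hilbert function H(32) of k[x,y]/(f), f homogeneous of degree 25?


H(t)=d for t>=d-1.
d=25, t=32
H(32)=25


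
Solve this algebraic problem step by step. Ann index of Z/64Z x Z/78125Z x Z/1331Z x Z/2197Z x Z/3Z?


Exponent = lcm of the cyclic orders; pairwise coprime => product.
2^6*5^7*11^3*13^3*3^1=64*78125*1331*2197*3=43863105000000


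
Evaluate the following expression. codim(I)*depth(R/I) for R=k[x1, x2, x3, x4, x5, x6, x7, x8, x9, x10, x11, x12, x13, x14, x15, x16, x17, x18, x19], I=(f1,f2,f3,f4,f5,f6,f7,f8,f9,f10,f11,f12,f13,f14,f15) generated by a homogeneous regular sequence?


codim=15, depth=dim(R/I)=19-15=4
Product=15*4=60


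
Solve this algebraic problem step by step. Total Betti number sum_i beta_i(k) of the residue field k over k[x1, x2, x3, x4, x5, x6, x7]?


Koszul resolution: beta_i(k)=C(n,i), n=7
sum_i C(7,i) = 2^7 = 128


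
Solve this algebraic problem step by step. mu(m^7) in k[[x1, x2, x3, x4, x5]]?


C(n+d-1,d)=C(11,7)=330


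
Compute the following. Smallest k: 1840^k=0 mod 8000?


1840^k mod 8000:
k=1: 1840
k=2: 1600
k=3: 0
First zero at k = 3


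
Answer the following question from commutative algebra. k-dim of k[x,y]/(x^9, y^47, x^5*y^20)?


k[x,y]/I, I = (x^9, y^47, x^5*y^20)
Rect: 9x47=423. Corner: (9-5)x(47-20)=108.
dim = 423-108 = 315


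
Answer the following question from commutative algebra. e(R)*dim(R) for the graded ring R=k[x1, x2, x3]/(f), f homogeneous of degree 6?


e(R)=deg(f)=6, dim(R)=3-1=2
e*dim=6*2=12


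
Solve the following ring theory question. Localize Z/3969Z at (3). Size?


3-primary part: 3969=3^4*49
Size=3^4=81


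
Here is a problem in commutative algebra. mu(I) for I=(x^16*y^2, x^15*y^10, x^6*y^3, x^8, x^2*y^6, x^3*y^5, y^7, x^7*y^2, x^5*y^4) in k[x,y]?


Remove redundant (divisible by others).
x^15*y^10 redundant.
x^16*y^2 redundant.
Min: x^8, x^7*y^2, x^6*y^3, x^5*y^4, x^3*y^5, x^2*y^6, y^7
Count=7


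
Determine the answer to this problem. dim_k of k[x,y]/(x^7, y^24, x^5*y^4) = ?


k[x,y]/I, I = (x^7, y^24, x^5*y^4)
Rect: 7x24=168. Corner: (7-5)x(24-4)=40.
dim = 168-40 = 128


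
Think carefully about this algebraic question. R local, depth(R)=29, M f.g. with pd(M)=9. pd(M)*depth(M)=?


pd+depth=29
depth=29-9=20
pd*depth=9*20=180


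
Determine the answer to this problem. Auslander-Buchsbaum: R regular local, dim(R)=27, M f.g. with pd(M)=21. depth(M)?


pd+depth=depth(R)=27
depth=27-21=6


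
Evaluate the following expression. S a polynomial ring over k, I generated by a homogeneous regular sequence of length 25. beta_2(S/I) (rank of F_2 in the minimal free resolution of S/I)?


Regular sequence => Koszul complex is the minimal free resolution.
Syz_1 minimally generated by Koszul relations f_i*e_j - f_j*e_i (i<j): mu(Syz_1) = beta_2 = C(m,2) = m(m-1)/2
m=25
25*24/2 = 300


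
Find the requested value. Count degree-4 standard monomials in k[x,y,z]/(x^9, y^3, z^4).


Need i<9, j<3, k<4 with i+j+k=4.
For each i, j ranges over max(0,4-i-3)..min(2,4-i):
  i=0: j in [1,2] -> 2
  i=1: j in [0,2] -> 3
  i=2: j in [0,2] -> 3
  i=3: j in [0,1] -> 2
  i=4: j in [0,0] -> 1
H(4) = 2+3+3+2+1 = 11


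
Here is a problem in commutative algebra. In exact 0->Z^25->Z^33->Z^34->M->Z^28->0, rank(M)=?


Alt sum=0:
(-1)^0*25 + (-1)^1*33 + (-1)^2*34 + (-1)^3*? + (-1)^4*28=0
rank(M)=54


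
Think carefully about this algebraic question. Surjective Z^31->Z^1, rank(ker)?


rank(ker) = 31-1 = 30


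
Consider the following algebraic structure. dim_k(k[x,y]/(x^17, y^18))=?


Basis: x^i*y^j, i<17, j<18
17*18=306


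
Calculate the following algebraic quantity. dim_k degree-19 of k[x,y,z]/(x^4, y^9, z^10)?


Need i<4, j<9, k<10 with i+j+k=19.
For each i, j ranges over max(0,19-i-9)..min(8,19-i):
  i=0: j in [10,8] -> 0
  i=1: j in [9,8] -> 0
  i=2: j in [8,8] -> 1
  i=3: j in [7,8] -> 2
H(19) = 0+0+1+2 = 3


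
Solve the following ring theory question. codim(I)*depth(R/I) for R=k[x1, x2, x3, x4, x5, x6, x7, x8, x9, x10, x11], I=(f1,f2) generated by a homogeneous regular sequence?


codim=2, depth=dim(R/I)=11-2=9
Product=2*9=18


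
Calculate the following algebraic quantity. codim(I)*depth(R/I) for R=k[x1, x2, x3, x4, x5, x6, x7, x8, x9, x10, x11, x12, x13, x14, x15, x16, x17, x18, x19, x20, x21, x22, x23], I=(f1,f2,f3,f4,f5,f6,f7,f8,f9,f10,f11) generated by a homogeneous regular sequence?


codim=11, depth=dim(R/I)=23-11=12
Product=11*12=132


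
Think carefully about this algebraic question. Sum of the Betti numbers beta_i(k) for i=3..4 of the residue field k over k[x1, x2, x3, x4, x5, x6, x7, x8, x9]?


Koszul resolution: beta_i(k)=C(n,i), n=9
C(9,3)=84, C(9,4)=126
Sum=210


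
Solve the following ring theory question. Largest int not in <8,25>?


gcd(8,25)=1 => F=ab-a-b=8*25-8-25=200-33=167


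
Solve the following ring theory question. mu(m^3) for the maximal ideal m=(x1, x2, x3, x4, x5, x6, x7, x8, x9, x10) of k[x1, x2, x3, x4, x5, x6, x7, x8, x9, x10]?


Graded Nakayama: mu(m^d) = dim_k (m^d/m^(d+1)) = #degree-3 monomials in 10 vars
C(n+d-1,d)=C(12,3)=220


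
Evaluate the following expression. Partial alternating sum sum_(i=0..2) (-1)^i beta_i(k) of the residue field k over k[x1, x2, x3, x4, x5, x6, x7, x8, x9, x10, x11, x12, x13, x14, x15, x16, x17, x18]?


Koszul resolution: beta_i(k)=C(n,i), n=18
sum_(i=0..p) (-1)^i C(n,i) = (-1)^p C(n-1,p)
(-1)^2*C(17,2) = (-1)^2*136 = 136


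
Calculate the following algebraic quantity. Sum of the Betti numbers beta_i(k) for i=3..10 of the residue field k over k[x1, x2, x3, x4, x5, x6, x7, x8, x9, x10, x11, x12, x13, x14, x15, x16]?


Koszul resolution: beta_i(k)=C(n,i), n=16
C(16,3)=560, C(16,4)=1820, C(16,5)=4368, C(16,6)=8008, C(16,7)=11440, C(16,8)=12870, C(16,9)=11440, C(16,10)=8008
Sum=58514


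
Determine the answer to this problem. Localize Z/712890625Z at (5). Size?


5-primary part: 712890625=5^10*73
Size=5^10=9765625


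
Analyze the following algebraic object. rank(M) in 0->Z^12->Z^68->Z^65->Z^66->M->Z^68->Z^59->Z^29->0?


Alt sum=0:
(-1)^0*12 + (-1)^1*68 + (-1)^2*65 + (-1)^3*66 + (-1)^4*? + (-1)^5*68 + (-1)^6*59 + (-1)^7*29=0
rank(M)=95


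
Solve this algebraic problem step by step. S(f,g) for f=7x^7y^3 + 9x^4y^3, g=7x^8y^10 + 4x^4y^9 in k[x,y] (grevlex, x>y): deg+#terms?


LT(f)=7x^7y^3, LT(g)=7x^8y^10
lcm(LM)=x^8y^10
S(f,g) (scaled by 49 to clear denominators) = 7xy^7*f - 7*g = 63x^5y^10 - 28x^4y^9
2 terms, deg 15.
15+2=17


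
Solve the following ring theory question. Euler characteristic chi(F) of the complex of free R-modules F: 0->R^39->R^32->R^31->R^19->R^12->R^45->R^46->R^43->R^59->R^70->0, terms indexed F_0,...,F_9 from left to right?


chi = sum (-1)^i * rank:
(-1)^0*39=39
(-1)^1*32=-32
(-1)^2*31=31
(-1)^3*19=-19
(-1)^4*12=12
(-1)^5*45=-45
(-1)^6*46=46
(-1)^7*43=-43
(-1)^8*59=59
(-1)^9*70=-70
chi=-22


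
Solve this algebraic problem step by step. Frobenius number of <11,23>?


gcd(11,23)=1 => F=ab-a-b=11*23-11-23=253-34=219


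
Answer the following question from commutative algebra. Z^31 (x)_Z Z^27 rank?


rank(M(x)N) = rank(M)*rank(N)
31*27 = 837


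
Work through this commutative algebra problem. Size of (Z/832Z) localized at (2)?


2-primary part: 832=2^6*13
Size=2^6=64


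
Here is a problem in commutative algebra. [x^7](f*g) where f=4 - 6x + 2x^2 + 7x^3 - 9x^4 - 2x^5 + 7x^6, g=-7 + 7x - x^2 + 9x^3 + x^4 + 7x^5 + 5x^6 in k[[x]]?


[x^7] = sum a_i*b_j, i+j=7
  -6*5=-30
  2*7=14
  7*1=7
  -9*9=-81
  -2*-1=2
  7*7=49
Sum=-39


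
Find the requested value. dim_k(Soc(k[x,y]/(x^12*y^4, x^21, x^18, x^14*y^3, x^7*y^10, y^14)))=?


Socle = ann(m) = span of standard monomials u with x*u, y*u in I (staircase corners).
Redundant generators: x^21
Minimal generators: x^18, x^14*y^3, x^12*y^4, x^7*y^10, y^14
Corners: x^6y^13, x^11y^9, x^13y^3, x^17y^2
Socle dim=4
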